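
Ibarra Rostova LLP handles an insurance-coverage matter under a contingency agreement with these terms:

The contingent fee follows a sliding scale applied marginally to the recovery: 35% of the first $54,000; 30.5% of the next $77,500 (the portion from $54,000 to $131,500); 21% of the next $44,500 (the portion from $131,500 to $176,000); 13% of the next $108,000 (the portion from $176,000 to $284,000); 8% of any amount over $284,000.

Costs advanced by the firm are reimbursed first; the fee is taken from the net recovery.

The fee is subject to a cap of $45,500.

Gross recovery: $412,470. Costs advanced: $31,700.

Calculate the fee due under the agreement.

Fee base (net of costs): $412,470 − $31,700 = $380,770
First $54,000 at 35% = $18,900.00
Next $77,500 at 30.5% = $23,637.50
Next $44,500 at 21% = $9,345.00
Next $108,000 at 13% = $14,040.00
Remaining $96,770 at 8% = $7,741.60
Fee: $18,900.00 + $23,637.50 + $9,345.00 + $14,040.00 + $7,741.60 = $73,664.10
$73,664.10 exceeds the $45,500 cap, so the fee is capped at $45,500.00.

$45,500.00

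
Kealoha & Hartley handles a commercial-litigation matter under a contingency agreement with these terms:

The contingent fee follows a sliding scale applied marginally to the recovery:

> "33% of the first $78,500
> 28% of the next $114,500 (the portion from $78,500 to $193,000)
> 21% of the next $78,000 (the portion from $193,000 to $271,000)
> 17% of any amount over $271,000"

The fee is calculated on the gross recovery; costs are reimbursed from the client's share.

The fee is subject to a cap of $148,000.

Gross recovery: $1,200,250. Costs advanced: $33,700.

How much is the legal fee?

Fee base is the gross recovery, $1,200,250; costs are reimbursed separately.
First $78,500 at 33% = $25,905.00
Next $114,500 at 28% = $32,060.00
Next $78,000 at 21% = $16,380.00
Remaining $929,250 at 17% = $157,972.50
Fee: $25,905.00 + $32,060.00 + $16,380.00 + $157,972.50 = $232,317.50
$232,317.50 exceeds the $148,000 cap, so the fee is capped at $148,000.00.

$148,000.00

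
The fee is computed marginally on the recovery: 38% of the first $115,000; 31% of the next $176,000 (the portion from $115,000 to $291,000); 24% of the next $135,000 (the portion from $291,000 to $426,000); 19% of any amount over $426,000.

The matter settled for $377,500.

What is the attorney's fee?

First $115,000 at 38% = $43,700.00
Next $176,000 at 31% = $54,560.00
Remaining $86,500 at 24% = $20,760.00
Fee: $43,700.00 + $54,560.00 + $20,760.00 = $119,020.00

$119,020.00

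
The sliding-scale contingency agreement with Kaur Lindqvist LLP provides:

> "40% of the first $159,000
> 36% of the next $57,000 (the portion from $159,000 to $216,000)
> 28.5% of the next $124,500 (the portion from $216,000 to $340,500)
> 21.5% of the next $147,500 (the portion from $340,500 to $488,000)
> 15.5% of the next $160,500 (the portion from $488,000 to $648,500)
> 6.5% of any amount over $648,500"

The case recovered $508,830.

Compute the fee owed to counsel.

First $159,000 at 40% = $63,600.00
Next $57,000 at 36% = $20,520.00
Next $124,500 at 28.5% = $35,482.50
Next $147,500 at 21.5% = $31,712.50
Remaining $20,830 at 15.5% = $3,228.65
Fee: $63,600.00 + $20,520.00 + $35,482.50 + $31,712.50 + $3,228.65 = $154,543.65

$154,543.65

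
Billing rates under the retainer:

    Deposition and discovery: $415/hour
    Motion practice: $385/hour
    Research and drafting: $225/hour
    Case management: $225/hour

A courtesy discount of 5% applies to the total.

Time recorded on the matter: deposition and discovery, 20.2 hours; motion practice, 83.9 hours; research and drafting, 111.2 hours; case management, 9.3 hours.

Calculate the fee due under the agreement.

Deposition and discovery: 20.2 × $415 = $8,383.00
Motion practice: 83.9 × $385 = $32,301.50
Research and drafting: 111.2 × $225 = $25,020.00
Case management: 9.3 × $225 = $2,092.50
Subtotal: $67,797.00
Less 5% discount: −$3,389.85
Total: $67,797.00 − $3,389.85 = $64,407.15

$64,407.15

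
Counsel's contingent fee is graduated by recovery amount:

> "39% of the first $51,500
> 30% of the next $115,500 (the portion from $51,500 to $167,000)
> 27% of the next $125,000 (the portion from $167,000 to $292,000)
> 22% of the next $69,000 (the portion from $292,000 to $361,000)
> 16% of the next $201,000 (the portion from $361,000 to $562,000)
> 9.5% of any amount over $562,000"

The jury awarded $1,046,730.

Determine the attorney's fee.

$181,874.35

First $51,500 at 39% = $20,085.00
Next $115,500 at 30% = $34,650.00
Next $125,000 at 27% = $33,750.00
Next $69,000 at 22% = $15,180.00
Next $201,000 at 16% = $32,160.00
Remaining $484,730 at 9.5% = $46,049.35
Fee: $20,085.00 + $34,650.00 + $33,750.00 + $15,180.00 + $32,160.00 + $46,049.35 = $181,874.35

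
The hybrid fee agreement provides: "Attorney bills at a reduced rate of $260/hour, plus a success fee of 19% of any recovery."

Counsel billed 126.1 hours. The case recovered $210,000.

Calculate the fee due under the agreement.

Hourly: 126.1 × $260 = $32,786.00
Success fee: 19% of $210,000 = $39,900.00
Total: $32,786.00 + $39,900.00 = $72,686.00

$72,686.00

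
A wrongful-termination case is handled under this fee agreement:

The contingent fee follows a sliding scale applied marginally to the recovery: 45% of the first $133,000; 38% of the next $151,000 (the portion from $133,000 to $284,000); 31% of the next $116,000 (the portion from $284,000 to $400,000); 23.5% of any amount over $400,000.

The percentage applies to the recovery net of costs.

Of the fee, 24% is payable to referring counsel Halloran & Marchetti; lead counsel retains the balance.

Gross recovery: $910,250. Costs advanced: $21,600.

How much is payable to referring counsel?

Fee base (net of costs): $910,250 − $21,600 = $888,650
First $133,000 at 45% = $59,850.00
Next $151,000 at 38% = $57,380.00
Next $116,000 at 31% = $35,960.00
Remaining $488,650 at 23.5% = $114,832.75
Fee: $59,850.00 + $57,380.00 + $35,960.00 + $114,832.75 = $268,022.75
Referral share: 24% of $268,022.75 = $64,325.46; lead counsel retains $268,022.75 − $64,325.46 = $203,697.29.

$64,325.46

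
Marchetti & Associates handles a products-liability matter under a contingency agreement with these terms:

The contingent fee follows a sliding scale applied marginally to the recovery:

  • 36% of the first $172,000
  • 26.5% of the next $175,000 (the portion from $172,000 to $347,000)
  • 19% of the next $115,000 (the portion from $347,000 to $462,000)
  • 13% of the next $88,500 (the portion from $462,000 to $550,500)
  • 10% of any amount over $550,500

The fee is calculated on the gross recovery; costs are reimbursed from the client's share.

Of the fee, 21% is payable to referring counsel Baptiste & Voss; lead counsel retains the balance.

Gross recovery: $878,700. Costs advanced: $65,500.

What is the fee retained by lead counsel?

$137,831.30

Fee base is the gross recovery, $878,700; costs are reimbursed separately.
First $172,000 at 36% = $61,920.00
Next $175,000 at 26.5% = $46,375.00
Next $115,000 at 19% = $21,850.00
Next $88,500 at 13% = $11,505.00
Remaining $328,200 at 10% = $32,820.00
Fee: $61,920.00 + $46,375.00 + $21,850.00 + $11,505.00 + $32,820.00 = $174,470.00
Referral share: 21% of $174,470.00 = $36,638.70; lead counsel retains $174,470.00 − $36,638.70 = $137,831.30.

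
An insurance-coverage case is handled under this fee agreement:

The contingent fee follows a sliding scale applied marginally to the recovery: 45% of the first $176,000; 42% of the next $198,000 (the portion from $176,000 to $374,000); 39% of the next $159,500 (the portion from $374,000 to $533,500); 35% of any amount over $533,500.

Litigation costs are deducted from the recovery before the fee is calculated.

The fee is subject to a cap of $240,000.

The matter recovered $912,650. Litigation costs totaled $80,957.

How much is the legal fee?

$240,000.00

Fee base (net of costs): $912,650 − $80,957 = $831,693
First $176,000 at 45% = $79,200.00
Next $198,000 at 42% = $83,160.00
Next $159,500 at 39% = $62,205.00
Remaining $298,193 at 35% = $104,367.55
Fee: $79,200.00 + $83,160.00 + $62,205.00 + $104,367.55 = $328,932.55
$328,932.55 exceeds the $240,000 cap, so the fee is capped at $240,000.00.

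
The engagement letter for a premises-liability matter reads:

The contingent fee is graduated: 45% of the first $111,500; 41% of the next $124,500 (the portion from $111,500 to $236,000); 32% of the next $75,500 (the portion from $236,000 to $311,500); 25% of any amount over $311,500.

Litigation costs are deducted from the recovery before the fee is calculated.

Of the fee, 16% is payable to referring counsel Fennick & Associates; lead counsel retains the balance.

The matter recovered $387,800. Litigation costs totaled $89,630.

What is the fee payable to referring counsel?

$19,378.30

Fee base (net of costs): $387,800 − $89,630 = $298,170
First $111,500 at 45% = $50,175.00
Next $124,500 at 41% = $51,045.00
Remaining $62,170 at 32% = $19,894.40
Fee: $50,175.00 + $51,045.00 + $19,894.40 = $121,114.40
Referral share: 16% of $121,114.40 = $19,378.30; lead counsel retains $121,114.40 − $19,378.30 = $101,736.10.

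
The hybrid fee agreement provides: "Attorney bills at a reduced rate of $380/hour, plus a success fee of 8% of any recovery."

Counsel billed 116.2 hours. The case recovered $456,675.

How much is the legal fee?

Hourly: 116.2 × $380 = $44,156.00
Success fee: 8% of $456,675 = $36,534.00
Total: $44,156.00 + $36,534.00 = $80,690.00

$80,690.00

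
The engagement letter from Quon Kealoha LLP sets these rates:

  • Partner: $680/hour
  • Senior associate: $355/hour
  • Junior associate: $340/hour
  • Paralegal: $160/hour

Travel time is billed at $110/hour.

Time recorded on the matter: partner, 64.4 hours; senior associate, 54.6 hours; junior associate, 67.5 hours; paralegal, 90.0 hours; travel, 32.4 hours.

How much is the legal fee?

$104,089.00

Partner: 64.4 × $680 = $43,792.00
Senior associate: 54.6 × $355 = $19,383.00
Junior associate: 67.5 × $340 = $22,950.00
Paralegal: 90.0 × $160 = $14,400.00
Subtotal: $43,792.00 + $19,383.00 + $22,950.00 + $14,400.00 = $100,525.00
Travel: 32.4 × $110 = $3,564.00
Total: $100,525.00 + $3,564.00 = $104,089.00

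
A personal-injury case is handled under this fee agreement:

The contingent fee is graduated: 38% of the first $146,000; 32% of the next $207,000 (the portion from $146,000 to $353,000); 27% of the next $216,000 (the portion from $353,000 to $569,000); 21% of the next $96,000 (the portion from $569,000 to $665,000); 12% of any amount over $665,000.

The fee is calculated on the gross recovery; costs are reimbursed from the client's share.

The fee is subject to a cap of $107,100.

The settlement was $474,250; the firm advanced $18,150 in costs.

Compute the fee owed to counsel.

$107,100.00

Fee base is the gross recovery, $474,250; costs are reimbursed separately.
First $146,000 at 38% = $55,480.00
Next $207,000 at 32% = $66,240.00
Remaining $121,250 at 27% = $32,737.50
Fee: $55,480.00 + $66,240.00 + $32,737.50 = $154,457.50
$154,457.50 exceeds the $107,100 cap, so the fee is capped at $107,100.00.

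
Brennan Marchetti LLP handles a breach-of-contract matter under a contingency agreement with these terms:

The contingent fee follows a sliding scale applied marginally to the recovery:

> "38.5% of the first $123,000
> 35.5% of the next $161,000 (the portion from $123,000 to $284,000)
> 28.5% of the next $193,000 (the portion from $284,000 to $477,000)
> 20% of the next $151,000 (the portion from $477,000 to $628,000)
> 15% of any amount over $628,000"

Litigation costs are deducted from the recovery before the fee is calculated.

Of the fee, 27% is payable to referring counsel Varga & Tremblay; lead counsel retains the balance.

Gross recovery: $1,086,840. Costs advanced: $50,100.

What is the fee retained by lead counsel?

Fee base (net of costs): $1,086,840 − $50,100 = $1,036,740
First $123,000 at 38.5% = $47,355.00
Next $161,000 at 35.5% = $57,155.00
Next $193,000 at 28.5% = $55,005.00
Next $151,000 at 20% = $30,200.00
Remaining $408,740 at 15% = $61,311.00
Fee: $47,355.00 + $57,155.00 + $55,005.00 + $30,200.00 + $61,311.00 = $251,026.00
Referral share: 27% of $251,026.00 = $67,777.02; lead counsel retains $251,026.00 − $67,777.02 = $183,248.98.

$183,248.98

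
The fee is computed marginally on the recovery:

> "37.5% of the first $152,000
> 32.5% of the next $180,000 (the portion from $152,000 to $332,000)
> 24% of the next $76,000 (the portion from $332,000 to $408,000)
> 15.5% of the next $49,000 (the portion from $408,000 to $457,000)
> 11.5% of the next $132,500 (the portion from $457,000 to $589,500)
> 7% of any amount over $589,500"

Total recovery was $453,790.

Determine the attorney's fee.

First $152,000 at 37.5% = $57,000.00
Next $180,000 at 32.5% = $58,500.00
Next $76,000 at 24% = $18,240.00
Remaining $45,790 at 15.5% = $7,097.45
Fee: $57,000.00 + $58,500.00 + $18,240.00 + $7,097.45 = $140,837.45

$140,837.45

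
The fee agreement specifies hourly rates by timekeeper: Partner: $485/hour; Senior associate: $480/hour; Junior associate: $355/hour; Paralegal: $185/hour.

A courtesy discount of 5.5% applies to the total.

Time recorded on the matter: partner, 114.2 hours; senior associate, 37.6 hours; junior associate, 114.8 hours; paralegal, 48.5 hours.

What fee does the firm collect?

$116,387.62

Partner: 114.2 × $485 = $55,387.00
Senior associate: 37.6 × $480 = $18,048.00
Junior associate: 114.8 × $355 = $40,754.00
Paralegal: 48.5 × $185 = $8,972.50
Subtotal: $123,161.50
Less 5.5% discount: −$6,773.88
Total: $123,161.50 − $6,773.88 = $116,387.62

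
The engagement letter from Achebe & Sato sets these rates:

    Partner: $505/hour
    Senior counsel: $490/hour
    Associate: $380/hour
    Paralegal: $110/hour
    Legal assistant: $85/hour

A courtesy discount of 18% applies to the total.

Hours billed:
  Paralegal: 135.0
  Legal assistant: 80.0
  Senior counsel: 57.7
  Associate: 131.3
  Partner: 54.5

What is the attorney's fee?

$104,418.39

Partner: 54.5 × $505 = $27,522.50
Senior counsel: 57.7 × $490 = $28,273.00
Associate: 131.3 × $380 = $49,894.00
Paralegal: 135.0 × $110 = $14,850.00
Legal assistant: 80.0 × $85 = $6,800.00
Subtotal: $127,339.50
Less 18% discount: −$22,921.11
Total: $127,339.50 − $22,921.11 = $104,418.39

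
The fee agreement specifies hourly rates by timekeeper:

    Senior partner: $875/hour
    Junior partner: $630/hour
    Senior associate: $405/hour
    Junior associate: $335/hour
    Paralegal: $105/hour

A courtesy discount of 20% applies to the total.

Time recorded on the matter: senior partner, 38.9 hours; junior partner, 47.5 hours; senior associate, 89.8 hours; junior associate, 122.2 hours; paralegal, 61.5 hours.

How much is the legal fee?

Senior partner: 38.9 × $875 = $34,037.50
Junior partner: 47.5 × $630 = $29,925.00
Senior associate: 89.8 × $405 = $36,369.00
Junior associate: 122.2 × $335 = $40,937.00
Paralegal: 61.5 × $105 = $6,457.50
Subtotal: $147,726.00
Less 20% discount: −$29,545.20
Total: $147,726.00 − $29,545.20 = $118,180.80

$118,180.80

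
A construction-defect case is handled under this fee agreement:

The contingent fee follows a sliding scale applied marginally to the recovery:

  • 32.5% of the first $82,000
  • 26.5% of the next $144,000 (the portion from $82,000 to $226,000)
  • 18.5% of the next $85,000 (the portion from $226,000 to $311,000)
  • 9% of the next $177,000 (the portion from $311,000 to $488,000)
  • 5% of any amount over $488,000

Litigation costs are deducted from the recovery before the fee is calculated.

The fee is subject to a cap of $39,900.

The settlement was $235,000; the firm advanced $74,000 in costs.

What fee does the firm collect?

Fee base (net of costs): $235,000 − $74,000 = $161,000
First $82,000 at 32.5% = $26,650.00
Remaining $79,000 at 26.5% = $20,935.00
Fee: $26,650.00 + $20,935.00 = $47,585.00
$47,585.00 exceeds the $39,900 cap, so the fee is capped at $39,900.00.

$39,900.00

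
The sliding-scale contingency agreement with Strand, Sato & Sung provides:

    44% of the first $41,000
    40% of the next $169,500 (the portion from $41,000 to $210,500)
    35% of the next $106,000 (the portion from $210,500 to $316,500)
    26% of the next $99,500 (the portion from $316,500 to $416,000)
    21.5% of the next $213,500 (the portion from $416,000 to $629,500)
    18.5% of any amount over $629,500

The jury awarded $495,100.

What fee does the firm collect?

$165,816.50

First $41,000 at 44% = $18,040.00
Next $169,500 at 40% = $67,800.00
Next $106,000 at 35% = $37,100.00
Next $99,500 at 26% = $25,870.00
Remaining $79,100 at 21.5% = $17,006.50
Fee: $18,040.00 + $67,800.00 + $37,100.00 + $25,870.00 + $17,006.50 = $165,816.50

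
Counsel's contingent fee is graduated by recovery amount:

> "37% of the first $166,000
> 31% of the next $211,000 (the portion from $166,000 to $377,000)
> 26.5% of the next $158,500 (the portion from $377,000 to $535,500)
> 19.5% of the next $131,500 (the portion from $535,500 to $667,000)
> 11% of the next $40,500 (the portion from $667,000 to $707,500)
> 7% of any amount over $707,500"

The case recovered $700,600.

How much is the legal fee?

First $166,000 at 37% = $61,420.00
Next $211,000 at 31% = $65,410.00
Next $158,500 at 26.5% = $42,002.50
Next $131,500 at 19.5% = $25,642.50
Remaining $33,600 at 11% = $3,696.00
Fee: $61,420.00 + $65,410.00 + $42,002.50 + $25,642.50 + $3,696.00 = $198,171.00

$198,171.00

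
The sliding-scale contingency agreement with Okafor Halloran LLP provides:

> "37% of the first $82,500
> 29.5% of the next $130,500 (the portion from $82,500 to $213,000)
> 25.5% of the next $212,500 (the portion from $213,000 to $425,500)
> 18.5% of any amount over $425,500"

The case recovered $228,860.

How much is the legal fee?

$73,066.80

First $82,500 at 37% = $30,525.00
Next $130,500 at 29.5% = $38,497.50
Remaining $15,860 at 25.5% = $4,044.30
Fee: $30,525.00 + $38,497.50 + $4,044.30 = $73,066.80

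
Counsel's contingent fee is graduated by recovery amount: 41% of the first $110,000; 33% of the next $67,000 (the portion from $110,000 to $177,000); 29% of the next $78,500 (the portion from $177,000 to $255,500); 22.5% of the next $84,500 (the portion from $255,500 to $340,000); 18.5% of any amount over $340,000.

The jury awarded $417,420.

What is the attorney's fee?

$123,310.20

First $110,000 at 41% = $45,100.00
Next $67,000 at 33% = $22,110.00
Next $78,500 at 29% = $22,765.00
Next $84,500 at 22.5% = $19,012.50
Remaining $77,420 at 18.5% = $14,322.70
Fee: $45,100.00 + $22,110.00 + $22,765.00 + $19,012.50 + $14,322.70 = $123,310.20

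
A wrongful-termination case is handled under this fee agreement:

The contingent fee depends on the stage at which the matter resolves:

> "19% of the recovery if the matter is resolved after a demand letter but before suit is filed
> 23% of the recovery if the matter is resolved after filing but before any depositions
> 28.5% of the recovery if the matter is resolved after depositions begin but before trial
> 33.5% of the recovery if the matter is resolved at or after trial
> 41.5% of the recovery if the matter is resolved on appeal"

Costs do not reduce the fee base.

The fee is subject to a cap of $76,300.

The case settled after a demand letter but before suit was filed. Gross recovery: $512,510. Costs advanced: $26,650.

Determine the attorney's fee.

$76,300.00

Fee base is the gross recovery, $512,510; costs are reimbursed separately.
The matter settled after a demand letter but before suit was filed, so the 19% rate applies.
$512,510 × 19% = $97,376.90
$97,376.90 exceeds the $76,300 cap, so the fee is capped at $76,300.00.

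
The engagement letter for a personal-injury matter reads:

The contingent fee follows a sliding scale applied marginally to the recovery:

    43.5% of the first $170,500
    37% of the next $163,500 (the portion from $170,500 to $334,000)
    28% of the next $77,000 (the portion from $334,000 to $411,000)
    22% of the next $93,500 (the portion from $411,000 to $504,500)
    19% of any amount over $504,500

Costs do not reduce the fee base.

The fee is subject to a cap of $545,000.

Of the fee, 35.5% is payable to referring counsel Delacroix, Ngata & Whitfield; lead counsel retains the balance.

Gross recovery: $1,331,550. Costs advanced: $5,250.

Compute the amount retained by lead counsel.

$215,386.14

Fee base is the gross recovery, $1,331,550; costs are reimbursed separately.
First $170,500 at 43.5% = $74,167.50
Next $163,500 at 37% = $60,495.00
Next $77,000 at 28% = $21,560.00
Next $93,500 at 22% = $20,570.00
Remaining $827,050 at 19% = $157,139.50
Fee: $74,167.50 + $60,495.00 + $21,560.00 + $20,570.00 + $157,139.50 = $333,932.00
$333,932.00 is under the $545,000 cap.
Referral share: 35.5% of $333,932.00 = $118,545.86; lead counsel retains $333,932.00 − $118,545.86 = $215,386.14.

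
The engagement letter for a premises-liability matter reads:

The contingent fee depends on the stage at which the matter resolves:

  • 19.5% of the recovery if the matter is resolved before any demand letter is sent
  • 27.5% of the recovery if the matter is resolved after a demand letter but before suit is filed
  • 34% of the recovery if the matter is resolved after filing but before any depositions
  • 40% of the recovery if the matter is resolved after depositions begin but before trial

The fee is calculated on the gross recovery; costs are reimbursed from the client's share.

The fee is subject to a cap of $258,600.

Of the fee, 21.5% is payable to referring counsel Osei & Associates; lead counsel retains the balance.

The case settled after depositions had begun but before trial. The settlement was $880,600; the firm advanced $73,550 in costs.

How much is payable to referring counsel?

$55,599.00

Fee base is the gross recovery, $880,600; costs are reimbursed separately.
The matter settled after depositions had begun but before trial, so the 40% rate applies.
$880,600 × 40% = $352,240.00
$352,240.00 exceeds the $258,600 cap, so the fee is capped at $258,600.00.
Referral share: 21.5% of $258,600.00 = $55,599.00; lead counsel retains $258,600.00 − $55,599.00 = $203,001.00.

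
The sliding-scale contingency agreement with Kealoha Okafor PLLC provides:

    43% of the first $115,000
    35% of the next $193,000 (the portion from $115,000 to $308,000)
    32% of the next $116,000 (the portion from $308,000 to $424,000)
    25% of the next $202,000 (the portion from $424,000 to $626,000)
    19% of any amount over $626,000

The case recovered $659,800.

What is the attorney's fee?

$211,042.00

First $115,000 at 43% = $49,450.00
Next $193,000 at 35% = $67,550.00
Next $116,000 at 32% = $37,120.00
Next $202,000 at 25% = $50,500.00
Remaining $33,800 at 19% = $6,422.00
Fee: $49,450.00 + $67,550.00 + $37,120.00 + $50,500.00 + $6,422.00 = $211,042.00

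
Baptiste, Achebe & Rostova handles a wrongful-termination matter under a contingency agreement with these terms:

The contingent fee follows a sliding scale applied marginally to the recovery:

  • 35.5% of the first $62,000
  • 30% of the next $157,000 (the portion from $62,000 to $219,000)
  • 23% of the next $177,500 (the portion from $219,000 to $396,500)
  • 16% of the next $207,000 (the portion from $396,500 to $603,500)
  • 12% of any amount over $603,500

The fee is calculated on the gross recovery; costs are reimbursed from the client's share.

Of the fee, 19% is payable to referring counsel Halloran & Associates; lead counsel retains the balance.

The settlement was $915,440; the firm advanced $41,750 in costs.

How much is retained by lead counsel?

Fee base is the gross recovery, $915,440; costs are reimbursed separately.
First $62,000 at 35.5% = $22,010.00
Next $157,000 at 30% = $47,100.00
Next $177,500 at 23% = $40,825.00
Next $207,000 at 16% = $33,120.00
Remaining $311,940 at 12% = $37,432.80
Fee: $22,010.00 + $47,100.00 + $40,825.00 + $33,120.00 + $37,432.80 = $180,487.80
Referral share: 19% of $180,487.80 = $34,292.68; lead counsel retains $180,487.80 − $34,292.68 = $146,195.12.

$146,195.12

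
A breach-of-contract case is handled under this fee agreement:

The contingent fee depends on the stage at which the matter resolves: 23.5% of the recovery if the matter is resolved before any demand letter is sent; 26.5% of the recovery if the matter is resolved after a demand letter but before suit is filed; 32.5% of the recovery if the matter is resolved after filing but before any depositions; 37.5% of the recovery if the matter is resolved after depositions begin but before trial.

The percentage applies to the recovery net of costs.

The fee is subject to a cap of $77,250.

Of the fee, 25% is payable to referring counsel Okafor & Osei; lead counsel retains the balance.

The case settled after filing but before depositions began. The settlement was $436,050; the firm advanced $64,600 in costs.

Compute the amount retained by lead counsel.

$57,937.50

Fee base (net of costs): $436,050 − $64,600 = $371,450
The matter settled after filing but before depositions began, so the 32.5% rate applies.
$371,450 × 32.5% = $120,721.25
$120,721.25 exceeds the $77,250 cap, so the fee is capped at $77,250.00.
Referral share: 25% of $77,250.00 = $19,312.50; lead counsel retains $77,250.00 − $19,312.50 = $57,937.50.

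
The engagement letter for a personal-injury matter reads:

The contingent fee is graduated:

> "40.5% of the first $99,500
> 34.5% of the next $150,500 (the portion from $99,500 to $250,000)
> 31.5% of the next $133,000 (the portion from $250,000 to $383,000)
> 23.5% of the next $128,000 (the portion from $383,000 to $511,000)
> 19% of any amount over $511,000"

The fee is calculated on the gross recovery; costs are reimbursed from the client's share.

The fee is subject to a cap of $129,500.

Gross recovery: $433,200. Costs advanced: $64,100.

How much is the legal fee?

Fee base is the gross recovery, $433,200; costs are reimbursed separately.
First $99,500 at 40.5% = $40,297.50
Next $150,500 at 34.5% = $51,922.50
Next $133,000 at 31.5% = $41,895.00
Remaining $50,200 at 23.5% = $11,797.00
Fee: $40,297.50 + $51,922.50 + $41,895.00 + $11,797.00 = $145,912.00
$145,912.00 exceeds the $129,500 cap, so the fee is capped at $129,500.00.

$129,500.00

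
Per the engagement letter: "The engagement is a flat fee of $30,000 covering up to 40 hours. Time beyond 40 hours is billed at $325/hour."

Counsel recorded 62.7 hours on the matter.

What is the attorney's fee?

Flat fee: $30,000.00
Excess hours: 62.7 − 40 = 22.7
Overrun: 22.7 × $325 = $7,377.50
Total: $30,000.00 + $7,377.50 = $37,377.50

$37,377.50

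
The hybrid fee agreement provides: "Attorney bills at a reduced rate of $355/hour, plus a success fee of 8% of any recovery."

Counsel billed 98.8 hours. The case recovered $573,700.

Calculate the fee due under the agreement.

Hourly: 98.8 × $355 = $35,074.00
Success fee: 8% of $573,700 = $45,896.00
Total: $35,074.00 + $45,896.00 = $80,970.00

$80,970.00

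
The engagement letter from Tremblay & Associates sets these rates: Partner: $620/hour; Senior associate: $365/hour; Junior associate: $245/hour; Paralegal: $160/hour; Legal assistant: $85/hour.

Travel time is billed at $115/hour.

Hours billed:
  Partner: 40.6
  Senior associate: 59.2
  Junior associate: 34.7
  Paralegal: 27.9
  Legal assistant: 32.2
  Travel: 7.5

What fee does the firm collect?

Partner: 40.6 × $620 = $25,172.00
Senior associate: 59.2 × $365 = $21,608.00
Junior associate: 34.7 × $245 = $8,501.50
Paralegal: 27.9 × $160 = $4,464.00
Legal assistant: 32.2 × $85 = $2,737.00
Subtotal: $25,172.00 + $21,608.00 + $8,501.50 + $4,464.00 + $2,737.00 = $62,482.50
Travel: 7.5 × $115 = $862.50
Total: $62,482.50 + $862.50 = $63,345.00

$63,345.00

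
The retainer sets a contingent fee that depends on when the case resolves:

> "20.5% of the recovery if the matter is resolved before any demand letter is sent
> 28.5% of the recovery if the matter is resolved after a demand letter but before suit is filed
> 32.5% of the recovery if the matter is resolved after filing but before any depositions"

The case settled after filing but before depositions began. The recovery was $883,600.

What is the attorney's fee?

$287,170.00

The matter settled after filing but before depositions began, so the 32.5% rate applies.
$883,600 × 32.5% = $287,170.00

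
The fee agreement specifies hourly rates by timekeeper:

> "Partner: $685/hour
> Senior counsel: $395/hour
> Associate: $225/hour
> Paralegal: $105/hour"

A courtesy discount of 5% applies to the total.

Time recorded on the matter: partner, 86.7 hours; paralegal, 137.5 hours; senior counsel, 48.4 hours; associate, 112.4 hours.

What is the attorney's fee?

Partner: 86.7 × $685 = $59,389.50
Senior counsel: 48.4 × $395 = $19,118.00
Associate: 112.4 × $225 = $25,290.00
Paralegal: 137.5 × $105 = $14,437.50
Subtotal: $118,235.00
Less 5% discount: −$5,911.75
Total: $118,235.00 − $5,911.75 = $112,323.25

$112,323.25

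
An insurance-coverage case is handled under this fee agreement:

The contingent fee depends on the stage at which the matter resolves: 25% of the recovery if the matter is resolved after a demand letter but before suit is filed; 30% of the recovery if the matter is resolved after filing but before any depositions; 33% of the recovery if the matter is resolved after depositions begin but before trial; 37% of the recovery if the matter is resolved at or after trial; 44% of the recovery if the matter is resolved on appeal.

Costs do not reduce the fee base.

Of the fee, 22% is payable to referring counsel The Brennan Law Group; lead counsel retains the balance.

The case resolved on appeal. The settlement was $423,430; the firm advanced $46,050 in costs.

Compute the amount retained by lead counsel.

Fee base is the gross recovery, $423,430; costs are reimbursed separately.
The matter resolved on appeal, so the 44% rate applies.
$423,430 × 44% = $186,309.20
Referral share: 22% of $186,309.20 = $40,988.02; lead counsel retains $186,309.20 − $40,988.02 = $145,321.18.

$145,321.18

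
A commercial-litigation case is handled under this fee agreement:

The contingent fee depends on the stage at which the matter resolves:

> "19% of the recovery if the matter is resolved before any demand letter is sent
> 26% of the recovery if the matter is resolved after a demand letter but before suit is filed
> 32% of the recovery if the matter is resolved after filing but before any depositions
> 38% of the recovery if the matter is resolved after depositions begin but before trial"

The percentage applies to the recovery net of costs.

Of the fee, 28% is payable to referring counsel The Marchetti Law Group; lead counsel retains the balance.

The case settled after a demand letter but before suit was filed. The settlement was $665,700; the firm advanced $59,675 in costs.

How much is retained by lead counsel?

$113,447.88

Fee base (net of costs): $665,700 − $59,675 = $606,025
The matter settled after a demand letter but before suit was filed, so the 26% rate applies.
$606,025 × 26% = $157,566.50
Referral share: 28% of $157,566.50 = $44,118.62; lead counsel retains $157,566.50 − $44,118.62 = $113,447.88.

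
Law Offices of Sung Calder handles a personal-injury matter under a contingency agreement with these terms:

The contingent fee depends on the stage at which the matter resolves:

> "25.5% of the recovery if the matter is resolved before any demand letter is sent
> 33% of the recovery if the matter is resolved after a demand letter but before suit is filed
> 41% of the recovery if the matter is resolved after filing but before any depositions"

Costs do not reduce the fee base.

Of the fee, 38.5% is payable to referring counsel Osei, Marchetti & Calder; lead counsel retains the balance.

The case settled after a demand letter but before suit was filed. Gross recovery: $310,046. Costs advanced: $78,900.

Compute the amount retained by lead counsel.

$62,923.84

Fee base is the gross recovery, $310,046; costs are reimbursed separately.
The matter settled after a demand letter but before suit was filed, so the 33% rate applies.
$310,046 × 33% = $102,315.18
Referral share: 38.5% of $102,315.18 = $39,391.34; lead counsel retains $102,315.18 − $39,391.34 = $62,923.84.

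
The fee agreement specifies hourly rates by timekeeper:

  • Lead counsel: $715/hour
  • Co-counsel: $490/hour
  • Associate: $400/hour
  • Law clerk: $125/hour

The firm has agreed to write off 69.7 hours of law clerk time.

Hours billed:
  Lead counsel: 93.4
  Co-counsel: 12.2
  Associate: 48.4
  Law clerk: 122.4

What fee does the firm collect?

Lead counsel: 93.4 × $715 = $66,781.00
Co-counsel: 12.2 × $490 = $5,978.00
Associate: 48.4 × $400 = $19,360.00
Law clerk: 122.4 × $125 = $15,300.00
Subtotal: $107,419.00
Write-off: 69.7 × $125 = $8,712.50
Total: $107,419.00 − $8,712.50 = $98,706.50

$98,706.50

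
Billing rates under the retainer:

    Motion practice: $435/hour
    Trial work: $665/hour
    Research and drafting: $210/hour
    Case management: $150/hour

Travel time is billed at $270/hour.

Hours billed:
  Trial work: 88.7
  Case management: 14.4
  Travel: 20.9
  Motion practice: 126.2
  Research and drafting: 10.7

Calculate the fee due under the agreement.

$123,932.50

Motion practice: 126.2 × $435 = $54,897.00
Trial work: 88.7 × $665 = $58,985.50
Research and drafting: 10.7 × $210 = $2,247.00
Case management: 14.4 × $150 = $2,160.00
Subtotal: $54,897.00 + $58,985.50 + $2,247.00 + $2,160.00 = $118,289.50
Travel: 20.9 × $270 = $5,643.00
Total: $118,289.50 + $5,643.00 = $123,932.50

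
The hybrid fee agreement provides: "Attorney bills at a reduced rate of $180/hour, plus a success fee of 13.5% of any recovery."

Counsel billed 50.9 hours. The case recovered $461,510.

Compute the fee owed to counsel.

$71,465.85

Hourly: 50.9 × $180 = $9,162.00
Success fee: 13.5% of $461,510 = $62,303.85
Total: $9,162.00 + $62,303.85 = $71,465.85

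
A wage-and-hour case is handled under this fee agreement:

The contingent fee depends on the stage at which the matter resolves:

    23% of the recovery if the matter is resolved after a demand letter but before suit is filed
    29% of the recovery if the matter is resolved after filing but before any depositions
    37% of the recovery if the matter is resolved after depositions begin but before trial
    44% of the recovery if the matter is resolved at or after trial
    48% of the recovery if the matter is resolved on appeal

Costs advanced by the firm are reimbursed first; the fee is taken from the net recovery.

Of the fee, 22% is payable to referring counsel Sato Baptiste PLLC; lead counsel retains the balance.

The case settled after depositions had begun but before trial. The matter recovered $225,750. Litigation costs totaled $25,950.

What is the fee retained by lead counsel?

$57,662.28

Fee base (net of costs): $225,750 − $25,950 = $199,800
The matter settled after depositions had begun but before trial, so the 37% rate applies.
$199,800 × 37% = $73,926.00
Referral share: 22% of $73,926.00 = $16,263.72; lead counsel retains $73,926.00 − $16,263.72 = $57,662.28.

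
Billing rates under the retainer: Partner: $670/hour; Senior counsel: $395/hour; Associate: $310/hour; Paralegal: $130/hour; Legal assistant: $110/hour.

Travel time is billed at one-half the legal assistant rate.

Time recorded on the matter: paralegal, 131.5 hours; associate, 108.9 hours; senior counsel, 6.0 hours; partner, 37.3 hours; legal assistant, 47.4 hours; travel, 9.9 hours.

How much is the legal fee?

Partner: 37.3 × $670 = $24,991.00
Senior counsel: 6.0 × $395 = $2,370.00
Associate: 108.9 × $310 = $33,759.00
Paralegal: 131.5 × $130 = $17,095.00
Legal assistant: 47.4 × $110 = $5,214.00
Subtotal: $24,991.00 + $2,370.00 + $33,759.00 + $17,095.00 + $5,214.00 = $83,429.00
Travel: 9.9 × ($110 ÷ 2) = 9.9 × $55.00 = $544.50
Total: $83,429.00 + $544.50 = $83,973.50

$83,973.50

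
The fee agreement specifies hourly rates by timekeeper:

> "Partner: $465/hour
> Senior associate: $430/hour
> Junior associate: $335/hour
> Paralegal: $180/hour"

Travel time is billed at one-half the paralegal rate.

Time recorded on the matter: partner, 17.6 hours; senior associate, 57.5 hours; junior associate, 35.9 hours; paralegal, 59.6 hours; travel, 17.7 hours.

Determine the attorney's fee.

Partner: 17.6 × $465 = $8,184.00
Senior associate: 57.5 × $430 = $24,725.00
Junior associate: 35.9 × $335 = $12,026.50
Paralegal: 59.6 × $180 = $10,728.00
Subtotal: $8,184.00 + $24,725.00 + $12,026.50 + $10,728.00 = $55,663.50
Travel: 17.7 × ($180 ÷ 2) = 17.7 × $90.00 = $1,593.00
Total: $55,663.50 + $1,593.00 = $57,256.50

$57,256.50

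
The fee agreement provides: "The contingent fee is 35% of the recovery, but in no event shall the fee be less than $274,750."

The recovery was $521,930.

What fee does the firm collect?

$274,750.00

35% of $521,930 = $182,675.50
That is below the $274,750 minimum, so the minimum applies.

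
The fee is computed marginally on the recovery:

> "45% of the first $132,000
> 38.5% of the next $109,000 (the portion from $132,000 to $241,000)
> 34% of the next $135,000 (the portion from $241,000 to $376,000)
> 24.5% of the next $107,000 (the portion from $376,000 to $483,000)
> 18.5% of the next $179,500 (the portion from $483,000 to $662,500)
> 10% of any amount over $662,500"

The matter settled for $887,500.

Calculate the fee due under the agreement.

$229,187.50

First $132,000 at 45% = $59,400.00
Next $109,000 at 38.5% = $41,965.00
Next $135,000 at 34% = $45,900.00
Next $107,000 at 24.5% = $26,215.00
Next $179,500 at 18.5% = $33,207.50
Remaining $225,000 at 10% = $22,500.00
Fee: $59,400.00 + $41,965.00 + $45,900.00 + $26,215.00 + $33,207.50 + $22,500.00 = $229,187.50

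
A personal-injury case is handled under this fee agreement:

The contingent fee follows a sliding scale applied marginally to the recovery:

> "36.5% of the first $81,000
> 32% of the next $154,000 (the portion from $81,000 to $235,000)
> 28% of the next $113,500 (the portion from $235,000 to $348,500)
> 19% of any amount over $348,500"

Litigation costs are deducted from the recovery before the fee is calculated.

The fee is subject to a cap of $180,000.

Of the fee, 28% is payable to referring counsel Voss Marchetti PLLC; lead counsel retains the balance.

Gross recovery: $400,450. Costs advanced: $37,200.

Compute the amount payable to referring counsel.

$31,759.70

Fee base (net of costs): $400,450 − $37,200 = $363,250
First $81,000 at 36.5% = $29,565.00
Next $154,000 at 32% = $49,280.00
Next $113,500 at 28% = $31,780.00
Remaining $14,750 at 19% = $2,802.50
Fee: $29,565.00 + $49,280.00 + $31,780.00 + $2,802.50 = $113,427.50
$113,427.50 is under the $180,000 cap.
Referral share: 28% of $113,427.50 = $31,759.70; lead counsel retains $113,427.50 − $31,759.70 = $81,667.80.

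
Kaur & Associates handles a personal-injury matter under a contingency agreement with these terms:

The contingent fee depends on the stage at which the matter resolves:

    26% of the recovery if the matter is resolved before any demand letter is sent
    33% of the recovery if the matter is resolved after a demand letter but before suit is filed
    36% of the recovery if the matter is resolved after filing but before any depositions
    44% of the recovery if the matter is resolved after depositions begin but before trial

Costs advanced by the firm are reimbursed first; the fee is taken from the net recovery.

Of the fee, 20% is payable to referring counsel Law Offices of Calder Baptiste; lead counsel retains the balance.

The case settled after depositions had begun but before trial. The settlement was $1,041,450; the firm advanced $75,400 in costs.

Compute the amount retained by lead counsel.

Fee base (net of costs): $1,041,450 − $75,400 = $966,050
The matter settled after depositions had begun but before trial, so the 44% rate applies.
$966,050 × 44% = $425,062.00
Referral share: 20% of $425,062.00 = $85,012.40; lead counsel retains $425,062.00 − $85,012.40 = $340,049.60.

$340,049.60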